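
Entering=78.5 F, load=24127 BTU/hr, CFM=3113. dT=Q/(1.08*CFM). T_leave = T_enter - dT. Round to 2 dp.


dT = 24127/(1.08*3113) = 7.1763
T_leave = 78.5 - 7.1763 = 71.32 F

71.32 F


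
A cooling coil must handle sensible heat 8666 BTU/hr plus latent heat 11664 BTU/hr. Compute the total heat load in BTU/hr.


Qt = 8666 + 11664 = 20330 BTU/hr

20330 BTU/hr


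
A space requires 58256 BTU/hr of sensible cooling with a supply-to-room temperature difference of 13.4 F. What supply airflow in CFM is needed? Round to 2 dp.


CFM = 58256 / (1.08 * 13.4) = 4025.43

4025.43 CFM


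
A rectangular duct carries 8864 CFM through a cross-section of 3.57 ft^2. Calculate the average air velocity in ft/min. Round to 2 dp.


V = 8864 / 3.57 = 2482.91 ft/min

2482.91 ft/min


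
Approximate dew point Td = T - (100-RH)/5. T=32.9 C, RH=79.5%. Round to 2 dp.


Td = 32.9 - (100-79.5)/5 = 28.80 C

28.80 C


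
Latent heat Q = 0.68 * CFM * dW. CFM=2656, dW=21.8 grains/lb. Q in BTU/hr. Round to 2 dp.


Q = 0.68 * 2656 * 21.8 = 39372.54 BTU/hr

39372.54 BTU/hr


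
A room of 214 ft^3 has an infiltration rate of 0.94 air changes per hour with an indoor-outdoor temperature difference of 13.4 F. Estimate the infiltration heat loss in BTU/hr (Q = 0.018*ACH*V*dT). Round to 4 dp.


Q = 0.018 * 0.94 * 214 * 13.4 = 48.5198 BTU/hr

48.5198 BTU/hr


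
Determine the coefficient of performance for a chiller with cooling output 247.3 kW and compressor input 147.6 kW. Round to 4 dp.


COP = 247.3 / 147.6 = 1.6755

1.6755


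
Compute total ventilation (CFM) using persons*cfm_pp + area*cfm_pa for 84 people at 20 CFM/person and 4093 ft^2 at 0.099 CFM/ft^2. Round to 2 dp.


Total = 84*20 + 4093*0.099 = 2085.21 CFM

2085.21 CFM


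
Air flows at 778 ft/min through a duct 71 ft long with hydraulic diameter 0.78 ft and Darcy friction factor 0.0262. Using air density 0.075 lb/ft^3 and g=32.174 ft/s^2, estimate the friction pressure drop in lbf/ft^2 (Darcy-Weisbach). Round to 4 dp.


v_fps = 778/60 = 12.9667 ft/s
dp = 0.0262*(71/0.78)*0.075*12.9667^2/(2*32.174) = 0.4674 lbf/ft^2

0.4674 lbf/ft^2


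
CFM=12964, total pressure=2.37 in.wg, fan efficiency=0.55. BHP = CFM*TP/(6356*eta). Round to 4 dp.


BHP = 12964 * 2.37 / (6356 * 0.55) = 8.7890 hp

8.7890 hp


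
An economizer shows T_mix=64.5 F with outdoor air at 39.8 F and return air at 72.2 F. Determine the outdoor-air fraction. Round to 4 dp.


frac = (64.5 - 72.2) / (39.8 - 72.2) = 0.2377

0.2377


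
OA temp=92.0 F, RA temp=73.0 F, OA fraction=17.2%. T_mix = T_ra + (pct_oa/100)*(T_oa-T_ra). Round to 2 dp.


T_mix = 73.0 + (17.2/100)*(92.0-73.0) = 76.27 F

76.27 F


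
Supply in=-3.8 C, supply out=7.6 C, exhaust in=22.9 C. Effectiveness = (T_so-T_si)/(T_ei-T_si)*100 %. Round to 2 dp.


eff = (7.6-(-3.8))/(22.9-(-3.8))*100 = 42.70 %

42.70 %


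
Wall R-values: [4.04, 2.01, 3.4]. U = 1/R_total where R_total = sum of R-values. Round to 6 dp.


R_total = 4.04 + 2.01 + 3.4 = 9.45
U = 1/9.45 = 0.105820

0.105820


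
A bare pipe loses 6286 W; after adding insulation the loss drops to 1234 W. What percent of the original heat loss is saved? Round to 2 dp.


Savings = ((6286-1234)/6286)*100 = 80.37 %

80.37 %


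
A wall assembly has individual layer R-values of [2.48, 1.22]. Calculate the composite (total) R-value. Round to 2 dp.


R_total = 2.48 + 1.22 = 3.70

3.70


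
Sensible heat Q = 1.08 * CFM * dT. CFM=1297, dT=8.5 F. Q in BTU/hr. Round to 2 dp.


Q = 1.08 * 1297 * 8.5 = 11906.46 BTU/hr

11906.46 BTU/hr


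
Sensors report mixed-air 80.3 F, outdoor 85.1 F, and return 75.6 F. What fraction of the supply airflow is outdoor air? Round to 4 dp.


frac = (80.3 - 75.6) / (85.1 - 75.6) = 0.4947

0.4947


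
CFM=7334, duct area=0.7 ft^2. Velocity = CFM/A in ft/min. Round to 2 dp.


V = 7334 / 0.7 = 10477.14 ft/min

10477.14 ft/min


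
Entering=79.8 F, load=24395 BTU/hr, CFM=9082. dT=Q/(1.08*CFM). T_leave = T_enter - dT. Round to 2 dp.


dT = 24395/(1.08*9082) = 2.4871
T_leave = 79.8 - 2.4871 = 77.31 F

77.31 F


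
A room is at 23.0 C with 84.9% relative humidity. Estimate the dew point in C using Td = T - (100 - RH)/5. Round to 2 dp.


Td = 23.0 - (100-84.9)/5 = 19.98 C

19.98 C


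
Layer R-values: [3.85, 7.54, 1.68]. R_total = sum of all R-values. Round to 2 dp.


R_total = 3.85 + 7.54 + 1.68 = 13.07

13.07


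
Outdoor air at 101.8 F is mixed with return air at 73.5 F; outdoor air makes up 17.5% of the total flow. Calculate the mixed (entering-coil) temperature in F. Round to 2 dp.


T_mix = 73.5 + (17.5/100)*(101.8-73.5) = 78.45 F

78.45 F


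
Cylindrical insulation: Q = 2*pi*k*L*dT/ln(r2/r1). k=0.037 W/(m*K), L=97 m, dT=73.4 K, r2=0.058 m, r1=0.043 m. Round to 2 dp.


Q = 2*pi*0.037*97*73.4/ln(0.058/0.043) = 5531.28 W

5531.28 W


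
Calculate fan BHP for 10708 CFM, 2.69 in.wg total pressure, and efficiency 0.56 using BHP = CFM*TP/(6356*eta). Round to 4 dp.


BHP = 10708 * 2.69 / (6356 * 0.56) = 8.0926 hp

8.0926 hp


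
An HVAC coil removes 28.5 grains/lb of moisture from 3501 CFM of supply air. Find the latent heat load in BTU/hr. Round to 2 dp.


Q = 0.68 * 3501 * 28.5 = 67849.38 BTU/hr

67849.38 BTU/hr


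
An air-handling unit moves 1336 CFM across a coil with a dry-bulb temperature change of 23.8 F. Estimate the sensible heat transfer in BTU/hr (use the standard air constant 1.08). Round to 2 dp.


Q = 1.08 * 1336 * 23.8 = 34340.54 BTU/hr

34340.54 BTU/hr


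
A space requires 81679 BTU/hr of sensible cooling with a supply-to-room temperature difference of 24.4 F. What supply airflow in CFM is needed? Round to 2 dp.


CFM = 81679 / (1.08 * 24.4) = 3099.54

3099.54 CFM


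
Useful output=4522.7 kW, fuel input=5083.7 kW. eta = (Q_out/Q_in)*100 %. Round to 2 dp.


eta = (4522.7/5083.7)*100 = 88.96 %

88.96 %


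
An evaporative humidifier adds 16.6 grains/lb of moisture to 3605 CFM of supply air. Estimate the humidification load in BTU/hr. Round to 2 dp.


Q = 0.68 * 3605 * 16.6 = 40693.24 BTU/hr

40693.24 BTU/hr


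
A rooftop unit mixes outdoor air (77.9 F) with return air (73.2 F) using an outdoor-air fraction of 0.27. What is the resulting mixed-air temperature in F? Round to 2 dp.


T_mix = 0.27*77.9 + 0.73*73.2 = 74.47 F

74.47 F


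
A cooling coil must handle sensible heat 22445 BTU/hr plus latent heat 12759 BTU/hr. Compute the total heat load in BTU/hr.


Qt = 22445 + 12759 = 35204 BTU/hr

35204 BTU/hr


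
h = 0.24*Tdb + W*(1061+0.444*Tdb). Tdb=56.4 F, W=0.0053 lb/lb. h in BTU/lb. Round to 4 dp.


h = 0.24*56.4 + 0.0053*(1061+0.444*56.4) = 19.2920 BTU/lb

19.2920 BTU/lb


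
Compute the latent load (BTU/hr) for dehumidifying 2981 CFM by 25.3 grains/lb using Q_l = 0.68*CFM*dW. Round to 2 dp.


Q = 0.68 * 2981 * 25.3 = 51285.12 BTU/hr

51285.12 BTU/hr


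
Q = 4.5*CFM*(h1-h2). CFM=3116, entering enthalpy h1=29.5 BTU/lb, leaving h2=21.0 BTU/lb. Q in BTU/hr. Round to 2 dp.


Q = 4.5 * 3116 * (29.5 - 21.0) = 119187.00 BTU/hr

119187.00 BTU/hr


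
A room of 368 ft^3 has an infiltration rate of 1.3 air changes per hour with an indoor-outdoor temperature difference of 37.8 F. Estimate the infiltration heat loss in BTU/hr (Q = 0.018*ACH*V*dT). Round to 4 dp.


Q = 0.018 * 1.3 * 368 * 37.8 = 325.5034 BTU/hr

325.5034 BTU/hr


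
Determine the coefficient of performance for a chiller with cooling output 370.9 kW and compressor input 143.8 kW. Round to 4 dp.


COP = 370.9 / 143.8 = 2.5793

2.5793


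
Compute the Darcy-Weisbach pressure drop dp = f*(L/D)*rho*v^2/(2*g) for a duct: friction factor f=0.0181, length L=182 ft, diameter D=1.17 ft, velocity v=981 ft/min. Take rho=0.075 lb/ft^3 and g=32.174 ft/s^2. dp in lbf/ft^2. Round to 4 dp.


v_fps = 981/60 = 16.35 ft/s
dp = 0.0181*(182/1.17)*0.075*16.35^2/(2*32.174) = 0.8773 lbf/ft^2

0.8773 lbf/ft^2


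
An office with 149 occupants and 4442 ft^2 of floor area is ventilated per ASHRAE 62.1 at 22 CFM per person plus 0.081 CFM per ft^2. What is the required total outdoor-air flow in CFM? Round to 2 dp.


Total = 149*22 + 4442*0.081 = 3637.80 CFM

3637.80 CFM


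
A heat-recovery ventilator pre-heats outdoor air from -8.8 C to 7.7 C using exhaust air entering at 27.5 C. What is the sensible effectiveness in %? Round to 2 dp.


eff = (7.7-(-8.8))/(27.5-(-8.8))*100 = 45.45 %

45.45 %


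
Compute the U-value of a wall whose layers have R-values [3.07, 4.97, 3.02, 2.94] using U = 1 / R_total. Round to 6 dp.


R_total = 3.07 + 4.97 + 3.02 + 2.94 = 14.00
U = 1/14.00 = 0.071429

0.071429


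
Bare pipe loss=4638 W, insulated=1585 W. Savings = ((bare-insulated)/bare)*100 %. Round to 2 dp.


Savings = ((4638-1585)/4638)*100 = 65.83 %

65.83 %


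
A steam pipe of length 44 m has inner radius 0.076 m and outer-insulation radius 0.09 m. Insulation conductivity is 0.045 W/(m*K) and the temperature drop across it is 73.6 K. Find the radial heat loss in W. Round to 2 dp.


Q = 2*pi*0.045*44*73.6/ln(0.09/0.076) = 5415.52 W

5415.52 W


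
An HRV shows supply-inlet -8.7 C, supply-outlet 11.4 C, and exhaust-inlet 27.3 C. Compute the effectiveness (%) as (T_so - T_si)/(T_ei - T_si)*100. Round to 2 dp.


eff = (11.4-(-8.7))/(27.3-(-8.7))*100 = 55.83 %

55.83 %


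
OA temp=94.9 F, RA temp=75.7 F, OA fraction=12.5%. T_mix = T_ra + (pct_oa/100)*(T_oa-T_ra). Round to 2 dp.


T_mix = 75.7 + (12.5/100)*(94.9-75.7) = 78.10 F

78.10 F


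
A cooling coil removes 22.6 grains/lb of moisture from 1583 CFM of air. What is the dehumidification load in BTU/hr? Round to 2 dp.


Q = 0.68 * 1583 * 22.6 = 24327.54 BTU/hr

24327.54 BTU/hr


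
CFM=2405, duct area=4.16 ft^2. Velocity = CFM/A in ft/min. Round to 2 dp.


V = 2405 / 4.16 = 578.13 ft/min

578.13 ft/min


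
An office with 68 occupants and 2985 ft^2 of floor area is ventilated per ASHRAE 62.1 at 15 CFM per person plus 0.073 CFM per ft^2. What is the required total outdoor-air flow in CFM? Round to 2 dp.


Total = 68*15 + 2985*0.073 = 1237.91 CFM

1237.91 CFM


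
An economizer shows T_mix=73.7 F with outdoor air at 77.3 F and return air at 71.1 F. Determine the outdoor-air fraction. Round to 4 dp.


frac = (73.7 - 71.1) / (77.3 - 71.1) = 0.4194

0.4194


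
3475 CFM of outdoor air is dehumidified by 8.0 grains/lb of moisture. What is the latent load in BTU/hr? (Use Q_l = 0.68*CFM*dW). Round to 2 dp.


Q = 0.68 * 3475 * 8.0 = 18904.00 BTU/hr

18904.00 BTU/hr


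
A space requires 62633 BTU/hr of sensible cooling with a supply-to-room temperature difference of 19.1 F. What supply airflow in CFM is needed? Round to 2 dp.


CFM = 62633 / (1.08 * 19.1) = 3036.31

3036.31 CFM


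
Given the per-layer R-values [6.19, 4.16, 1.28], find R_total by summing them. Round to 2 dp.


R_total = 6.19 + 4.16 + 1.28 = 11.63

11.63


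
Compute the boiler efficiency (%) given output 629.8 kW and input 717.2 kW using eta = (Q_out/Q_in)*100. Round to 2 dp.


eta = (629.8/717.2)*100 = 87.81 %

87.81 %


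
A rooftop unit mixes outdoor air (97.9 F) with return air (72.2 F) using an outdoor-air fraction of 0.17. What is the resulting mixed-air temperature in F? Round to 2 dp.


T_mix = 0.17*97.9 + 0.83*72.2 = 76.57 F

76.57 F


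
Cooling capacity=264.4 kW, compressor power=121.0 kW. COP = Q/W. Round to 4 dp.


COP = 264.4 / 121.0 = 2.1851

2.1851


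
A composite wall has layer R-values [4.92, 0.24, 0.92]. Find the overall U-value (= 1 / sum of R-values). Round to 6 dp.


R_total = 4.92 + 0.24 + 0.92 = 6.08
U = 1/6.08 = 0.164474

0.164474


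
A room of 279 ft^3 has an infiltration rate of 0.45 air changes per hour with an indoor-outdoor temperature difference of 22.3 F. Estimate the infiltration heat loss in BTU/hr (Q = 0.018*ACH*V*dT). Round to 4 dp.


Q = 0.018 * 0.45 * 279 * 22.3 = 50.3958 BTU/hr

50.3958 BTU/hr


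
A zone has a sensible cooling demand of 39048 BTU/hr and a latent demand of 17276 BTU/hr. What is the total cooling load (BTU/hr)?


Qt = 39048 + 17276 = 56324 BTU/hr

56324 BTU/hr


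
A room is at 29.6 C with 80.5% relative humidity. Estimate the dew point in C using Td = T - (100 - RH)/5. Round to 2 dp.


Td = 29.6 - (100-80.5)/5 = 25.70 C

25.70 C


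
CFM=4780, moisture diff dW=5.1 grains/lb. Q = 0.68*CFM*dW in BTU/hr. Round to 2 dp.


Q = 0.68 * 4780 * 5.1 = 16577.04 BTU/hr

16577.04 BTU/hr


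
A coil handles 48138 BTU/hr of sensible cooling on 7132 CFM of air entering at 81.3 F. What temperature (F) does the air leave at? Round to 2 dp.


dT = 48138/(1.08*7132) = 6.2496
T_leave = 81.3 - 6.2496 = 75.05 F

75.05 F


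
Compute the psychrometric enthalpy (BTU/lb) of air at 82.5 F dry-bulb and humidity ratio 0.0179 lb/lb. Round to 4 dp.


h = 0.24*82.5 + 0.0179*(1061+0.444*82.5) = 39.4476 BTU/lb

39.4476 BTU/lb


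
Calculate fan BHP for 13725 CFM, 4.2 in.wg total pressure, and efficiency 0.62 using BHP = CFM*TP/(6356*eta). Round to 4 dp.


BHP = 13725 * 4.2 / (6356 * 0.62) = 14.6280 hp

14.6280 hp


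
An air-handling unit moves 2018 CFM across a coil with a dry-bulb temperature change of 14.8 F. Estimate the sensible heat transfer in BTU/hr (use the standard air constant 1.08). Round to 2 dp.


Q = 1.08 * 2018 * 14.8 = 32255.71 BTU/hr

32255.71 BTU/hr


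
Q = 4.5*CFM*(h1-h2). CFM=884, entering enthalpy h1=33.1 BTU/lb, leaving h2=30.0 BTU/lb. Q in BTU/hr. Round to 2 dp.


Q = 4.5 * 884 * (33.1 - 30.0) = 12331.80 BTU/hr

12331.80 BTU/hr


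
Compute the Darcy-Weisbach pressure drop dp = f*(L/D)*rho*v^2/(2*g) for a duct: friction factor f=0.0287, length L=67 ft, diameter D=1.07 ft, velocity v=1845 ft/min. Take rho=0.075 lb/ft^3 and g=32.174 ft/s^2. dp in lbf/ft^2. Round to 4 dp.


v_fps = 1845/60 = 30.75 ft/s
dp = 0.0287*(67/1.07)*0.075*30.75^2/(2*32.174) = 1.9806 lbf/ft^2

1.9806 lbf/ft^2


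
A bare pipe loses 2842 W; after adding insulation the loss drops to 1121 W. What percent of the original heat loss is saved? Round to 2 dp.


Savings = ((2842-1121)/2842)*100 = 60.56 %

60.56 %


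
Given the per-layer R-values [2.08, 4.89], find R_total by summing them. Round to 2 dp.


R_total = 2.08 + 4.89 = 6.97

6.97


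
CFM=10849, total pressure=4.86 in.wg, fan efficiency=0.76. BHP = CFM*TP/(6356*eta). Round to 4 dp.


BHP = 10849 * 4.86 / (6356 * 0.76) = 10.9151 hp

10.9151 hp


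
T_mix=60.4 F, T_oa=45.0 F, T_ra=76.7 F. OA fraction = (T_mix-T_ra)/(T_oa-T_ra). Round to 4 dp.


frac = (60.4 - 76.7) / (45.0 - 76.7) = 0.5142

0.5142


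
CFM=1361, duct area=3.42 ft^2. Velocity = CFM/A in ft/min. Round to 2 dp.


V = 1361 / 3.42 = 397.95 ft/min

397.95 ft/min


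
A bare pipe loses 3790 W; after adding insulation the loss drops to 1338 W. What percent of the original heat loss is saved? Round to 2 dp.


Savings = ((3790-1338)/3790)*100 = 64.70 %

64.70 %


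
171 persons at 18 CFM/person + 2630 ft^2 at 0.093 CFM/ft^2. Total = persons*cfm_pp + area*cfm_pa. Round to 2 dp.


Total = 171*18 + 2630*0.093 = 3322.59 CFM

3322.59 CFM


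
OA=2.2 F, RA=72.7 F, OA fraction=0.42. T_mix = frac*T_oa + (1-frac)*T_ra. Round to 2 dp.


T_mix = 0.42*2.2 + 0.58*72.7 = 43.09 F

43.09 F


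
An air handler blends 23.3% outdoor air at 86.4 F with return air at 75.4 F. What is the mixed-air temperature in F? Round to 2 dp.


T_mix = 75.4 + (23.3/100)*(86.4-75.4) = 77.96 F

77.96 F


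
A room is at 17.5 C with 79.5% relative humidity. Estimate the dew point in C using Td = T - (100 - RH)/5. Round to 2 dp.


Td = 17.5 - (100-79.5)/5 = 13.40 C

13.40 C


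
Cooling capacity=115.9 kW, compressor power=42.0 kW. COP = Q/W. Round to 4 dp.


COP = 115.9 / 42.0 = 2.7595

2.7595


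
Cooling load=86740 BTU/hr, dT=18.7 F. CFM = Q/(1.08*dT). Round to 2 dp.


CFM = 86740 / (1.08 * 18.7) = 4294.91

4294.91 CFM


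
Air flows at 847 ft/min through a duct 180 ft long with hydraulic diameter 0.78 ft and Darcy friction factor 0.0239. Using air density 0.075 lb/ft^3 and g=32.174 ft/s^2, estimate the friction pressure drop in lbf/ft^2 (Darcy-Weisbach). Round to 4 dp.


v_fps = 847/60 = 14.1167 ft/s
dp = 0.0239*(180/0.78)*0.075*14.1167^2/(2*32.174) = 1.2811 lbf/ft^2

1.2811 lbf/ft^2


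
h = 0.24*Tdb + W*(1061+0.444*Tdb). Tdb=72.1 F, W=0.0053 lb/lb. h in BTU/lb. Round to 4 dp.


h = 0.24*72.1 + 0.0053*(1061+0.444*72.1) = 23.0970 BTU/lb

23.0970 BTU/lb


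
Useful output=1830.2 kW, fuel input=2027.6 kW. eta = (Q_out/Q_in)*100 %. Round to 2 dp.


eta = (1830.2/2027.6)*100 = 90.26 %

90.26 %


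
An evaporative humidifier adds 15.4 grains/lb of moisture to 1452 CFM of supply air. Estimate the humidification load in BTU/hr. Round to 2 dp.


Q = 0.68 * 1452 * 15.4 = 15205.34 BTU/hr

15205.34 BTU/hr


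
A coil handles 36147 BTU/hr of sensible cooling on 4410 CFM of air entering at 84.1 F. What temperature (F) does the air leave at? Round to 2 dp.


dT = 36147/(1.08*4410) = 7.5894
T_leave = 84.1 - 7.5894 = 76.51 F

76.51 F


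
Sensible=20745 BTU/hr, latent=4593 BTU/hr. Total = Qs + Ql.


Qt = 20745 + 4593 = 25338 BTU/hr

25338 BTU/hr


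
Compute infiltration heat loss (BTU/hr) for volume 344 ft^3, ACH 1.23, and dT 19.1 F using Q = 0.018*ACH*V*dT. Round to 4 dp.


Q = 0.018 * 1.23 * 344 * 19.1 = 145.4687 BTU/hr

145.4687 BTU/hr


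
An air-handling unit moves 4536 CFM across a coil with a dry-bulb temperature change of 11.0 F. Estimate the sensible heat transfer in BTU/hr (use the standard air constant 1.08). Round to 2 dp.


Q = 1.08 * 4536 * 11.0 = 53887.68 BTU/hr

53887.68 BTU/hr


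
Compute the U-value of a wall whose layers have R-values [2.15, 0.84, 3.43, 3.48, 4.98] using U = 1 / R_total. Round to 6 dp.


R_total = 2.15 + 0.84 + 3.43 + 3.48 + 4.98 = 14.88
U = 1/14.88 = 0.067204

0.067204


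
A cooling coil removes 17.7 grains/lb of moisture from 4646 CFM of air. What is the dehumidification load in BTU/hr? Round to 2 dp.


Q = 0.68 * 4646 * 17.7 = 55919.26 BTU/hr

55919.26 BTU/hr


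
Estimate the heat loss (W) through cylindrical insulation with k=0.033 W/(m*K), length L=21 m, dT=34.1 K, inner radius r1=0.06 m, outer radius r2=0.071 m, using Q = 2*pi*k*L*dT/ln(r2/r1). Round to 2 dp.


Q = 2*pi*0.033*21*34.1/ln(0.071/0.06) = 882.05 W

882.05 W


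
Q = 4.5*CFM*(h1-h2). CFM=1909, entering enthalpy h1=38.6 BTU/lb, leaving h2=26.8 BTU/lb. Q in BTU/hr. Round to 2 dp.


Q = 4.5 * 1909 * (38.6 - 26.8) = 101367.90 BTU/hr

101367.90 BTU/hr


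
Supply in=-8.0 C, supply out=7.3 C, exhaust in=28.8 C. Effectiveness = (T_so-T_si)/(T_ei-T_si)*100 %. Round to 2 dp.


eff = (7.3-(-8.0))/(28.8-(-8.0))*100 = 41.58 %

41.58 %


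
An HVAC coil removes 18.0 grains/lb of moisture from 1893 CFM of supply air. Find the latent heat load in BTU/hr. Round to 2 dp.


Q = 0.68 * 1893 * 18.0 = 23170.32 BTU/hr

23170.32 BTU/hr


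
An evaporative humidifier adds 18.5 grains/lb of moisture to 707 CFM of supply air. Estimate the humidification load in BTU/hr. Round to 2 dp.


Q = 0.68 * 707 * 18.5 = 8894.06 BTU/hr

8894.06 BTU/hr


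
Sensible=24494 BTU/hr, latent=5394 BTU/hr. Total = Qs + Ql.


Qt = 24494 + 5394 = 29888 BTU/hr

29888 BTU/hr


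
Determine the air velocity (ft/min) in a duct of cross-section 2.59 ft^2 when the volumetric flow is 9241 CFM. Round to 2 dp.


V = 9241 / 2.59 = 3567.95 ft/min

3567.95 ft/min


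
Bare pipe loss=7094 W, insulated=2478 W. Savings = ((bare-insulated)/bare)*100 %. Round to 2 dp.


Savings = ((7094-2478)/7094)*100 = 65.07 %

65.07 %


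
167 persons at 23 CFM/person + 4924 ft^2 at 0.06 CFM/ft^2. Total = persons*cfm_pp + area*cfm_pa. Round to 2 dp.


Total = 167*23 + 4924*0.06 = 4136.44 CFM

4136.44 CFM


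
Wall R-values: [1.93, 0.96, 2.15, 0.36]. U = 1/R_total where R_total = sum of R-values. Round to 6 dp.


R_total = 1.93 + 0.96 + 2.15 + 0.36 = 5.40
U = 1/5.40 = 0.185185

0.185185


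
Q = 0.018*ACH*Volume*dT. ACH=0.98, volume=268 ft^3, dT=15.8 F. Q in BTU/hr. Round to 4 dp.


Q = 0.018 * 0.98 * 268 * 15.8 = 74.6948 BTU/hr

74.6948 BTU/hr


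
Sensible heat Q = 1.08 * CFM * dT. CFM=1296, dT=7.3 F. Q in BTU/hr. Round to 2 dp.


Q = 1.08 * 1296 * 7.3 = 10217.66 BTU/hr

10217.66 BTU/hr


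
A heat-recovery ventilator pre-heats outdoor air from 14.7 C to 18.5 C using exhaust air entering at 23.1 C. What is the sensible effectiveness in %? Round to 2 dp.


eff = (18.5-14.7)/(23.1-14.7)*100 = 45.24 %

45.24 %


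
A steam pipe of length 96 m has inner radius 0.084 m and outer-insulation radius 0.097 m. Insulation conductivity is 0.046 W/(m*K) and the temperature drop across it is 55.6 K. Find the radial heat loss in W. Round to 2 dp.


Q = 2*pi*0.046*96*55.6/ln(0.097/0.084) = 10721.13 W

10721.13 W


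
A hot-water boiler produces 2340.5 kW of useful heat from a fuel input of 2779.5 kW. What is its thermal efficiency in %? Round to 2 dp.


eta = (2340.5/2779.5)*100 = 84.21 %

84.21 %


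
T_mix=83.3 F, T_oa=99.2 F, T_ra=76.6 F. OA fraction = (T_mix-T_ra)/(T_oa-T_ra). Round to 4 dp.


frac = (83.3 - 76.6) / (99.2 - 76.6) = 0.2965

0.2965


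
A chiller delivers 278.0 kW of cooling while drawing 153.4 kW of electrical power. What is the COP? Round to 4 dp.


COP = 278.0 / 153.4 = 1.8123

1.8123


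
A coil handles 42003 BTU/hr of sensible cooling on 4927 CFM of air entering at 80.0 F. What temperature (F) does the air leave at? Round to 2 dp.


dT = 42003/(1.08*4927) = 7.8936
T_leave = 80.0 - 7.8936 = 72.11 F

72.11 F


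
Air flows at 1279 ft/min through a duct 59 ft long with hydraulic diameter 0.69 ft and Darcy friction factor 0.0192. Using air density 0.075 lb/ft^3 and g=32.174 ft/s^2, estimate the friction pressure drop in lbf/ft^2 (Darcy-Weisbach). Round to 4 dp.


v_fps = 1279/60 = 21.3167 ft/s
dp = 0.0192*(59/0.69)*0.075*21.3167^2/(2*32.174) = 0.8695 lbf/ft^2

0.8695 lbf/ft^2


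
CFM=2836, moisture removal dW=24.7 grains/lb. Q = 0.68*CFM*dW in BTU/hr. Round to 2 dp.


Q = 0.68 * 2836 * 24.7 = 47633.46 BTU/hr

47633.46 BTU/hr


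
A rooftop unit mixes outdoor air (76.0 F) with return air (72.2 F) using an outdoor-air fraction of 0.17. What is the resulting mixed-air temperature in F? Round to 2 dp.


T_mix = 0.17*76.0 + 0.83*72.2 = 72.85 F

72.85 F


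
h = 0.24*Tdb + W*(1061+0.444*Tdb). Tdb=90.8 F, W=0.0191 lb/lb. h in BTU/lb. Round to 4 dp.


h = 0.24*90.8 + 0.0191*(1061+0.444*90.8) = 42.8271 BTU/lb

42.8271 BTU/lb


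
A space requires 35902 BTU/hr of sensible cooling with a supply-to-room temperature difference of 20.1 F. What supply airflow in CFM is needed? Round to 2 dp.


CFM = 35902 / (1.08 * 20.1) = 1653.86

1653.86 CFM


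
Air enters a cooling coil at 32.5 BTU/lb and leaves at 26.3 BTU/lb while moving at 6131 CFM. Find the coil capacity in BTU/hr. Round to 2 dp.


Q = 4.5 * 6131 * (32.5 - 26.3) = 171054.90 BTU/hr

171054.90 BTU/hr


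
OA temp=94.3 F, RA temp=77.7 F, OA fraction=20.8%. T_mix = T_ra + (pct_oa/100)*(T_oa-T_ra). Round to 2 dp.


T_mix = 77.7 + (20.8/100)*(94.3-77.7) = 81.15 F

81.15 F


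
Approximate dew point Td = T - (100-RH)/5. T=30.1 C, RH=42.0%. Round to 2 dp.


Td = 30.1 - (100-42.0)/5 = 18.50 C

18.50 C


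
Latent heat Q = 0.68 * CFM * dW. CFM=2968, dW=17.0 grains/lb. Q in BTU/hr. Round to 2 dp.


Q = 0.68 * 2968 * 17.0 = 34310.08 BTU/hr

34310.08 BTU/hr


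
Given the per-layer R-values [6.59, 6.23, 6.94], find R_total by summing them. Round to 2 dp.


R_total = 6.59 + 6.23 + 6.94 = 19.76

19.76


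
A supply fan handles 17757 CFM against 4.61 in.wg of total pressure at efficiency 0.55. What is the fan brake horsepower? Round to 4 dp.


BHP = 17757 * 4.61 / (6356 * 0.55) = 23.4166 hp

23.4166 hp


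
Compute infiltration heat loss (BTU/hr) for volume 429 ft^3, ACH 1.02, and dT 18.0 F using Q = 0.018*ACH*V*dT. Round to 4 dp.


Q = 0.018 * 1.02 * 429 * 18.0 = 141.7759 BTU/hr

141.7759 BTU/hr


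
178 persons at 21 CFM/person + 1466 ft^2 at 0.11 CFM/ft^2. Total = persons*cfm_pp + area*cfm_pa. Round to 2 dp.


Total = 178*21 + 1466*0.11 = 3899.26 CFM

3899.26 CFM


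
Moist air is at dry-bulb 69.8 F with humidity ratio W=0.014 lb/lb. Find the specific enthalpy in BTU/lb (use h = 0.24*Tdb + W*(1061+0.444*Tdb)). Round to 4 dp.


h = 0.24*69.8 + 0.014*(1061+0.444*69.8) = 32.0399 BTU/lb

32.0399 BTU/lb


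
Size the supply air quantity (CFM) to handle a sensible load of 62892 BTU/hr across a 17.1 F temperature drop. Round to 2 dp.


CFM = 62892 / (1.08 * 17.1) = 3405.46

3405.46 CFM


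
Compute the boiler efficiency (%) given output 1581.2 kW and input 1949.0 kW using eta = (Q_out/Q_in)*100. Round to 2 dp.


eta = (1581.2/1949.0)*100 = 81.13 %

81.13 %


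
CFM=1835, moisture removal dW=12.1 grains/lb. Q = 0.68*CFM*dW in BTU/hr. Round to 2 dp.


Q = 0.68 * 1835 * 12.1 = 15098.38 BTU/hr

15098.38 BTU/hr


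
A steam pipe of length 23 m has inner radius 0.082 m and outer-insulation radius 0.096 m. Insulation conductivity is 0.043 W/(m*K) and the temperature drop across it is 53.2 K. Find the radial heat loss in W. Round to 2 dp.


Q = 2*pi*0.043*23*53.2/ln(0.096/0.082) = 2097.26 W

2097.26 W


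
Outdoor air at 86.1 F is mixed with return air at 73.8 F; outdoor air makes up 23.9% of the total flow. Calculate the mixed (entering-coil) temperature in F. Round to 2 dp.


T_mix = 73.8 + (23.9/100)*(86.1-73.8) = 76.74 F

76.74 F


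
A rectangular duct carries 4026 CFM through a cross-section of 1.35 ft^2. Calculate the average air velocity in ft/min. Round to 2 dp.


V = 4026 / 1.35 = 2982.22 ft/min

2982.22 ft/min


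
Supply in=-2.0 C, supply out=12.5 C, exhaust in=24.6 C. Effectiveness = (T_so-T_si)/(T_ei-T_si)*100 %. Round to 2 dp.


eff = (12.5-(-2.0))/(24.6-(-2.0))*100 = 54.51 %

54.51 %


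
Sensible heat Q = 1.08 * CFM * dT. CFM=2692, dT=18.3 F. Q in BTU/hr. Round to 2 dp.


Q = 1.08 * 2692 * 18.3 = 53204.69 BTU/hr

53204.69 BTU/hr


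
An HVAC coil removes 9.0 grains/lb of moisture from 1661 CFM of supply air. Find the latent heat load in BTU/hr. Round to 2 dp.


Q = 0.68 * 1661 * 9.0 = 10165.32 BTU/hr

10165.32 BTU/hr


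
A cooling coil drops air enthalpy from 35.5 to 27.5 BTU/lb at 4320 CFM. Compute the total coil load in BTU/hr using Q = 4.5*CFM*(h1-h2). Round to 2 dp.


Q = 4.5 * 4320 * (35.5 - 27.5) = 155520.00 BTU/hr

155520.00 BTU/hr


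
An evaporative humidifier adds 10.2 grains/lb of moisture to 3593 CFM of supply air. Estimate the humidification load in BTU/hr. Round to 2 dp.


Q = 0.68 * 3593 * 10.2 = 24921.05 BTU/hr

24921.05 BTU/hr


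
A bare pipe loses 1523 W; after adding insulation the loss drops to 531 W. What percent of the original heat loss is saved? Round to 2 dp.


Savings = ((1523-531)/1523)*100 = 65.13 %

65.13 %


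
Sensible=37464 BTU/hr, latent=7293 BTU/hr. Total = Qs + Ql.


Qt = 37464 + 7293 = 44757 BTU/hr

44757 BTU/hr


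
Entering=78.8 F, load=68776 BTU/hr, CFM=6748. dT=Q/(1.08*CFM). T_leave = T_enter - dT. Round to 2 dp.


dT = 68776/(1.08*6748) = 9.4371
T_leave = 78.8 - 9.4371 = 69.36 F

69.36 F


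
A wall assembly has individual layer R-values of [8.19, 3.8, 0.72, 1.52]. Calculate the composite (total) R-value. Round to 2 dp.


R_total = 8.19 + 3.8 + 0.72 + 1.52 = 14.23

14.23


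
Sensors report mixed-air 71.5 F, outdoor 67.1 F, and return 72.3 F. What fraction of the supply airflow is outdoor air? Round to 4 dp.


frac = (71.5 - 72.3) / (67.1 - 72.3) = 0.1538

0.1538


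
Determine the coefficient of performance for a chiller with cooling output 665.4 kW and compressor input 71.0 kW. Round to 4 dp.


COP = 665.4 / 71.0 = 9.3718

9.3718


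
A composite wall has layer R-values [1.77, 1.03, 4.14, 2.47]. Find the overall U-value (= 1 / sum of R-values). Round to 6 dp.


R_total = 1.77 + 1.03 + 4.14 + 2.47 = 9.41
U = 1/9.41 = 0.106270

0.106270


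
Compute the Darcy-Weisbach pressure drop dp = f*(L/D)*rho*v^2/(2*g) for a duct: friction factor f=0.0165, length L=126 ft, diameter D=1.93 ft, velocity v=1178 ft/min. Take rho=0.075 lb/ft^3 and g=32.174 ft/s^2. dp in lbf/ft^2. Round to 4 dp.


v_fps = 1178/60 = 19.6333 ft/s
dp = 0.0165*(126/1.93)*0.075*19.6333^2/(2*32.174) = 0.4840 lbf/ft^2

0.4840 lbf/ft^2


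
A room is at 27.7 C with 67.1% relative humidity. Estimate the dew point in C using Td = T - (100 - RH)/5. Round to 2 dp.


Td = 27.7 - (100-67.1)/5 = 21.12 C

21.12 C


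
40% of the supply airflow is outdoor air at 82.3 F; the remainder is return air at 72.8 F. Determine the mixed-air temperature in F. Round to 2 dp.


T_mix = 0.4*82.3 + 0.6*72.8 = 76.60 F

76.60 F


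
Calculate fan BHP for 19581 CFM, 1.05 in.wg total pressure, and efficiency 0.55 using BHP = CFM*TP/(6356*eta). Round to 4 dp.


BHP = 19581 * 1.05 / (6356 * 0.55) = 5.8814 hp

5.8814 hp


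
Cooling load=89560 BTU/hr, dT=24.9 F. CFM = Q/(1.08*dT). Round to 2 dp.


CFM = 89560 / (1.08 * 24.9) = 3330.36

3330.36 CFM


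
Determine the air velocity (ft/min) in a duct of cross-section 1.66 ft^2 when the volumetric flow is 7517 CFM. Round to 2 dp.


V = 7517 / 1.66 = 4528.31 ft/min

4528.31 ft/min


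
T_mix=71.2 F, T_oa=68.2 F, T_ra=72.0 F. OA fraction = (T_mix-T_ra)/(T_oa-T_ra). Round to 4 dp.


frac = (71.2 - 72.0) / (68.2 - 72.0) = 0.2105

0.2105


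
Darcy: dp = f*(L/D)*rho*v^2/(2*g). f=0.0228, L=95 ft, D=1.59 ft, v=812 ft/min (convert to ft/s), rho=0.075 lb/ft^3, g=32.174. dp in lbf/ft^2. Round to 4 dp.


v_fps = 812/60 = 13.5333 ft/s
dp = 0.0228*(95/1.59)*0.075*13.5333^2/(2*32.174) = 0.2908 lbf/ft^2

0.2908 lbf/ft^2


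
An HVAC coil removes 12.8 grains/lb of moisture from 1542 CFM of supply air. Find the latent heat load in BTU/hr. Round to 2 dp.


Q = 0.68 * 1542 * 12.8 = 13421.57 BTU/hr

13421.57 BTU/hr


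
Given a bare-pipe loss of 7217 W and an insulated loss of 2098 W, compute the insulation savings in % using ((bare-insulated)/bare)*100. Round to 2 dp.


Savings = ((7217-2098)/7217)*100 = 70.93 %

70.93 %


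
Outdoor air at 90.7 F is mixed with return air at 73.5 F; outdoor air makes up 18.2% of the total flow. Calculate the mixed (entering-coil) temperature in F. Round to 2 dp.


T_mix = 73.5 + (18.2/100)*(90.7-73.5) = 76.63 F

76.63 F


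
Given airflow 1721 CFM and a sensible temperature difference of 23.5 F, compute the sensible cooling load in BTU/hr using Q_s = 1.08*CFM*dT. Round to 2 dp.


Q = 1.08 * 1721 * 23.5 = 43678.98 BTU/hr

43678.98 BTU/hr


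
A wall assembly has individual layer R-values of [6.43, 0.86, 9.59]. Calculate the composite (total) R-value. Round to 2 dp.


R_total = 6.43 + 0.86 + 9.59 = 16.88

16.88


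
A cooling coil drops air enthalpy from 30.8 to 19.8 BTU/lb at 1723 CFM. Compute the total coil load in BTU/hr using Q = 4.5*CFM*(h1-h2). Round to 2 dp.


Q = 4.5 * 1723 * (30.8 - 19.8) = 85288.50 BTU/hr

85288.50 BTU/hr


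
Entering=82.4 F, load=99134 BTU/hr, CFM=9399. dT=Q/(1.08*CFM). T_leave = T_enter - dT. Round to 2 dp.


dT = 99134/(1.08*9399) = 9.7660
T_leave = 82.4 - 9.7660 = 72.63 F

72.63 F


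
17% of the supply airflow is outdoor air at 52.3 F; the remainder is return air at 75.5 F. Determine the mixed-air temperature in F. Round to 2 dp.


T_mix = 0.17*52.3 + 0.83*75.5 = 71.56 F

71.56 F


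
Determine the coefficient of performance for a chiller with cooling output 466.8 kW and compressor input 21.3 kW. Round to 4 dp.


COP = 466.8 / 21.3 = 21.9155

21.9155


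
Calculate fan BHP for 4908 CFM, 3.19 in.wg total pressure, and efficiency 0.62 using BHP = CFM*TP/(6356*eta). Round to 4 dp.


BHP = 4908 * 3.19 / (6356 * 0.62) = 3.9730 hp

3.9730 hp


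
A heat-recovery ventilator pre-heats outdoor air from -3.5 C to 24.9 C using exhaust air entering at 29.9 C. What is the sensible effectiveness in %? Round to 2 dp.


eff = (24.9-(-3.5))/(29.9-(-3.5))*100 = 85.03 %

85.03 %


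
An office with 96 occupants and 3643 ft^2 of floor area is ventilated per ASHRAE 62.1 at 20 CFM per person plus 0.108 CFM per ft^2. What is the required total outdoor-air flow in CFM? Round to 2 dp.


Total = 96*20 + 3643*0.108 = 2313.44 CFM

2313.44 CFM


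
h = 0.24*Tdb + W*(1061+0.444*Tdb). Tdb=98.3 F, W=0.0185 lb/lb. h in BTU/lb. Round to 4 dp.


h = 0.24*98.3 + 0.0185*(1061+0.444*98.3) = 44.0279 BTU/lb

44.0279 BTU/lb


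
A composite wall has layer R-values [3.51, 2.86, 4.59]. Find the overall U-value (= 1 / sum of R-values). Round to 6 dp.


R_total = 3.51 + 2.86 + 4.59 = 10.96
U = 1/10.96 = 0.091241

0.091241


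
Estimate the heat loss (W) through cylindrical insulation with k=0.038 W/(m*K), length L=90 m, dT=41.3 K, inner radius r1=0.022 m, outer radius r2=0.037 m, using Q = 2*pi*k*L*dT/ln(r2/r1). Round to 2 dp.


Q = 2*pi*0.038*90*41.3/ln(0.037/0.022) = 1707.09 W

1707.09 W


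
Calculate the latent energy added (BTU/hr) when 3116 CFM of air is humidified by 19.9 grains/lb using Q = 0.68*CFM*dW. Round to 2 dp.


Q = 0.68 * 3116 * 19.9 = 42165.71 BTU/hr

42165.71 BTU/hr


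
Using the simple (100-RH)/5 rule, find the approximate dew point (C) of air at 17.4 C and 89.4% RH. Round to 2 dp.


Td = 17.4 - (100-89.4)/5 = 15.28 C

15.28 C


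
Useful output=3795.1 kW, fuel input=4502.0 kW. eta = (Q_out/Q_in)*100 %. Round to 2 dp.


eta = (3795.1/4502.0)*100 = 84.30 %

84.30 %


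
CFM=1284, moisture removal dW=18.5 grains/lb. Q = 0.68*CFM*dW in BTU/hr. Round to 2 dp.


Q = 0.68 * 1284 * 18.5 = 16152.72 BTU/hr

16152.72 BTU/hr


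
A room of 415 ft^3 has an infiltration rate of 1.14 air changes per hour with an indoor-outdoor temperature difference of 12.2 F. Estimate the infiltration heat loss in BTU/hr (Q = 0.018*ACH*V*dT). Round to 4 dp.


Q = 0.018 * 1.14 * 415 * 12.2 = 103.8928 BTU/hr

103.8928 BTU/hr


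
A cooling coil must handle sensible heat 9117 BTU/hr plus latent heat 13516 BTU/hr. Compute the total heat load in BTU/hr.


Qt = 9117 + 13516 = 22633 BTU/hr

22633 BTU/hr


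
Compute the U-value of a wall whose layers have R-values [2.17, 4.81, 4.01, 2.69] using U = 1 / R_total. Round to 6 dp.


R_total = 2.17 + 4.81 + 4.01 + 2.69 = 13.68
U = 1/13.68 = 0.073099

0.073099


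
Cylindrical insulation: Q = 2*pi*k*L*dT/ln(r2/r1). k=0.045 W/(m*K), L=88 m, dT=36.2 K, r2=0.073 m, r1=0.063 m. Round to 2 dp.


Q = 2*pi*0.045*88*36.2/ln(0.073/0.063) = 6113.75 W

6113.75 W


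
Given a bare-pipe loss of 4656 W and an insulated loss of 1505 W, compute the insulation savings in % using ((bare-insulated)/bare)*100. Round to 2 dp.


Savings = ((4656-1505)/4656)*100 = 67.68 %

67.68 %


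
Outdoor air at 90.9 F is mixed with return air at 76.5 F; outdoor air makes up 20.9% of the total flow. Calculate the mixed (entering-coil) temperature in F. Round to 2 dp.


T_mix = 76.5 + (20.9/100)*(90.9-76.5) = 79.51 F

79.51 F


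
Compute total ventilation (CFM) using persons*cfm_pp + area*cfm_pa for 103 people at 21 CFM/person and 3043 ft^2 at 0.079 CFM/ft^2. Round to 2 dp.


Total = 103*21 + 3043*0.079 = 2403.40 CFM

2403.40 CFM


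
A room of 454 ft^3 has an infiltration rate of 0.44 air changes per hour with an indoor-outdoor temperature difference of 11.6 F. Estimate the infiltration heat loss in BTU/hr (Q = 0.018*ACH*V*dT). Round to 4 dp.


Q = 0.018 * 0.44 * 454 * 11.6 = 41.7099 BTU/hr

41.7099 BTU/hr


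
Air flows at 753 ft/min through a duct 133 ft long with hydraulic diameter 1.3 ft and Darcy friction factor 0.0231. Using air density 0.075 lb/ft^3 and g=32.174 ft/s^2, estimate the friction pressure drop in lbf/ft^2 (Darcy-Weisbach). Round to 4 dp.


v_fps = 753/60 = 12.55 ft/s
dp = 0.0231*(133/1.3)*0.075*12.55^2/(2*32.174) = 0.4338 lbf/ft^2

0.4338 lbf/ft^2


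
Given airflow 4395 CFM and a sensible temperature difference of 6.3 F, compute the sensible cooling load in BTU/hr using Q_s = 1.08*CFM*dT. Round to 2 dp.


Q = 1.08 * 4395 * 6.3 = 29903.58 BTU/hr

29903.58 BTU/hr


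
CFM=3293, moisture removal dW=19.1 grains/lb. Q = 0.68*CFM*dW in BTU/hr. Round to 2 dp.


Q = 0.68 * 3293 * 19.1 = 42769.48 BTU/hr

42769.48 BTU/hr


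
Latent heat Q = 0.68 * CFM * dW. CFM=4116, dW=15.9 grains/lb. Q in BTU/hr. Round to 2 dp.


Q = 0.68 * 4116 * 15.9 = 44502.19 BTU/hr

44502.19 BTU/hr


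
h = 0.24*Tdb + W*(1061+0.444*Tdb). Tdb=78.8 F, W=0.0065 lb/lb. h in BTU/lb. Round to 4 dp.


h = 0.24*78.8 + 0.0065*(1061+0.444*78.8) = 26.0359 BTU/lb

26.0359 BTU/lb


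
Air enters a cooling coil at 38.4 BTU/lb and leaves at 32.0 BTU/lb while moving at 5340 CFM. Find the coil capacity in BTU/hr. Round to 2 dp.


Q = 4.5 * 5340 * (38.4 - 32.0) = 153792.00 BTU/hr

153792.00 BTU/hr


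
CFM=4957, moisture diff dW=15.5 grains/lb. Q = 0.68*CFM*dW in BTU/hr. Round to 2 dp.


Q = 0.68 * 4957 * 15.5 = 52246.78 BTU/hr

52246.78 BTU/hr


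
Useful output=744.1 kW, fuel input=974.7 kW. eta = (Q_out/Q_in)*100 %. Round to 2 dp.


eta = (744.1/974.7)*100 = 76.34 %

76.34 %


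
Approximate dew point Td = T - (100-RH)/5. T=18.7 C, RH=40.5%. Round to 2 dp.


Td = 18.7 - (100-40.5)/5 = 6.80 C

6.80 C


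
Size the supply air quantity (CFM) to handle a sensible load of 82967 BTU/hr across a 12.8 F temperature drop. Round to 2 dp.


CFM = 82967 / (1.08 * 12.8) = 6001.66

6001.66 CFM


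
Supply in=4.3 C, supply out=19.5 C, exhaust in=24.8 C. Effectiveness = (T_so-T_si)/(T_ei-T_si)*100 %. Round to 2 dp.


eff = (19.5-4.3)/(24.8-4.3)*100 = 74.15 %

74.15 %


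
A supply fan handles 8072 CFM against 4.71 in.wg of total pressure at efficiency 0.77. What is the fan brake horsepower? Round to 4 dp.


BHP = 8072 * 4.71 / (6356 * 0.77) = 7.7683 hp

7.7683 hp


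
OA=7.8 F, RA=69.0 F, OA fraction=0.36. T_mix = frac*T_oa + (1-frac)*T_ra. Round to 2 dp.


T_mix = 0.36*7.8 + 0.64*69.0 = 46.97 F

46.97 F


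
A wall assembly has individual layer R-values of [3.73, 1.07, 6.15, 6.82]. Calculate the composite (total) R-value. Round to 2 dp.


R_total = 3.73 + 1.07 + 6.15 + 6.82 = 17.77

17.77


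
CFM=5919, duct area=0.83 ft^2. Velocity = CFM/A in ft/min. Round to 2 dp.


V = 5919 / 0.83 = 7131.33 ft/min

7131.33 ft/min


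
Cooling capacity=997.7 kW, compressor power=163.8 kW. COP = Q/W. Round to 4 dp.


COP = 997.7 / 163.8 = 6.0910

6.0910


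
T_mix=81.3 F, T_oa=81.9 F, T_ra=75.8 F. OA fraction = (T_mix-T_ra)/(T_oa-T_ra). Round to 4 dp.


frac = (81.3 - 75.8) / (81.9 - 75.8) = 0.9016

0.9016


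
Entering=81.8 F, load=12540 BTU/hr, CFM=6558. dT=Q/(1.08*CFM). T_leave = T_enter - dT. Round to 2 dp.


dT = 12540/(1.08*6558) = 1.7705
T_leave = 81.8 - 1.7705 = 80.03 F

80.03 F


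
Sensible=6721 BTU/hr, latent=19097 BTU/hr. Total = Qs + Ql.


Qt = 6721 + 19097 = 25818 BTU/hr

25818 BTU/hr


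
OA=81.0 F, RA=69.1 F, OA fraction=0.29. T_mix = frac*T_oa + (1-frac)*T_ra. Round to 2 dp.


T_mix = 0.29*81.0 + 0.71*69.1 = 72.55 F

72.55 F


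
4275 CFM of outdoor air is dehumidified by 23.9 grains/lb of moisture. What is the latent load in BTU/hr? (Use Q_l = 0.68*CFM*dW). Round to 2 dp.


Q = 0.68 * 4275 * 23.9 = 69477.30 BTU/hr

69477.30 BTU/hr


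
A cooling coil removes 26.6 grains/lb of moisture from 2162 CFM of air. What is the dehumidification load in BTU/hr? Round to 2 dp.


Q = 0.68 * 2162 * 26.6 = 39106.26 BTU/hr

39106.26 BTU/hr


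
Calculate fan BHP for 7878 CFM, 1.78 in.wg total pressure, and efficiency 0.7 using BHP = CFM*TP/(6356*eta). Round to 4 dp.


BHP = 7878 * 1.78 / (6356 * 0.7) = 3.1518 hp

3.1518 hp
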